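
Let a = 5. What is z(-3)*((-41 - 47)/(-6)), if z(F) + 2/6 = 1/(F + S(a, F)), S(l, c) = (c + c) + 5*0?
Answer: -176/27 ≈ -6.5185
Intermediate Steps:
S(l, c) = 2*c (S(l, c) = 2*c + 0 = 2*c)
z(F) = -1/3 + 1/(3*F) (z(F) = -1/3 + 1/(F + 2*F) = -1/3 + 1/(3*F))
z(-3)*((-41 - 47)/(-6)) = ((1/3)*(1 - 1*(-3))/(-3))*((-41 - 47)/(-6)) = ((1/3)*(-1/3)*(1 + 3))*(-1/6*(-88)) = ((1/3)*(-1/3)*4)*(44/3) = -4/9*44/3 = -176/27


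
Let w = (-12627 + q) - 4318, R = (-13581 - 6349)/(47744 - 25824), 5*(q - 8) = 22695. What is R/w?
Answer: 1993/27176416 ≈ 7.3336e-5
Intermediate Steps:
q = 4547 (q = 8 + (⅕)*22695 = 8 + 4539 = 4547)
R = -1993/2192 (R = -19930/21920 = -19930*1/21920 = -1993/2192 ≈ -0.90921)
w = -12398 (w = (-12627 + 4547) - 4318 = -8080 - 4318 = -12398)
R/w = -1993/2192/(-12398) = -1993/2192*(-1/12398) = 1993/27176416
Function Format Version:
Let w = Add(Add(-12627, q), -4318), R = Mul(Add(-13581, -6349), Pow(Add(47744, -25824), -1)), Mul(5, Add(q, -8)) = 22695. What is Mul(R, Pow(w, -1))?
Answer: Rational(1993, 27176416) ≈ 7.3336e-5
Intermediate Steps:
q = 4547 (q = Add(8, Mul(Rational(1, 5), 22695)) = Add(8, 4539) = 4547)
R = Rational(-1993, 2192) (R = Mul(-19930, Pow(21920, -1)) = Mul(-19930, Rational(1, 21920)) = Rational(-1993, 2192) ≈ -0.90921)
w = -12398 (w = Add(Add(-12627, 4547), -4318) = Add(-8080, -4318) = -12398)
Mul(R, Pow(w, -1)) = Mul(Rational(-1993, 2192), Pow(-12398, -1)) = Mul(Rational(-1993, 2192), Rational(-1, 12398)) = Rational(1993, 27176416)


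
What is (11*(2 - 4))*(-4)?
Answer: 88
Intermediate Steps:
(11*(2 - 4))*(-4) = (11*(-2))*(-4) = -22*(-4) = 88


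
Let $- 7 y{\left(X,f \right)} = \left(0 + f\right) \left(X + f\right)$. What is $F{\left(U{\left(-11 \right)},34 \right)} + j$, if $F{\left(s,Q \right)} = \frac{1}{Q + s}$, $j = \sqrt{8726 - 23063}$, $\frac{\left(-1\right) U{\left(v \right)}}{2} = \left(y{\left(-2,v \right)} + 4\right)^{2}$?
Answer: $- \frac{49}{24784} + 9 i \sqrt{177} \approx -0.0019771 + 119.74 i$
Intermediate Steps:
$y{\left(X,f \right)} = - \frac{f \left(X + f\right)}{7}$ ($y{\left(X,f \right)} = - \frac{\left(0 + f\right) \left(X + f\right)}{7} = - \frac{f \left(X + f\right)}{7}$)
$U{\left(v \right)} = - 2 \left(4 - \frac{v \left(-2 + v\right)}{7}\right)^{2}$ ($U{\left(v \right)} = - 2 \left(- \frac{v \left(-2 + v\right)}{7} + 4\right)^{2} = - 2 \left(4 - \frac{v \left(-2 + v\right)}{7}\right)^{2}$)
$j = 9 i \sqrt{177}$ ($j = \sqrt{-14337} = 9 i \sqrt{177} \approx 119.74 i$)
$F{\left(U{\left(-11 \right)},34 \right)} + j = \frac{1}{34 - \frac{2 \left(-28 - 11 \left(-2 - 11\right)\right)^{2}}{49}} + 9 i \sqrt{177} = \frac{1}{34 - \frac{2 \left(-28 - -143\right)^{2}}{49}} + 9 i \sqrt{177} = \frac{1}{34 - \frac{2 \left(-28 + 143\right)^{2}}{49}} + 9 i \sqrt{177} = \frac{1}{34 - \frac{2 \cdot 115^{2}}{49}} + 9 i \sqrt{177} = \frac{1}{34 - \frac{26450}{49}} + 9 i \sqrt{177} = \frac{1}{- \frac{24784}{49}} + 9 i \sqrt{177} = - \frac{49}{24784} + 9 i \sqrt{177}$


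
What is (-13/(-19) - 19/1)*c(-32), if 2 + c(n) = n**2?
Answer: -355656/19 ≈ -18719.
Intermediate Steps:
c(n) = -2 + n**2
(-13/(-19) - 19/1)*c(-32) = (-13/(-19) - 19/1)*(-2 + (-32)**2) = (-13*(-1/19) - 19*1)*(-2 + 1024) = (13/19 - 19)*1022 = -348/19*1022 = -355656/19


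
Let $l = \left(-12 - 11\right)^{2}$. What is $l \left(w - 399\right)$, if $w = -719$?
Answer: $-591422$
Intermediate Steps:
$l = 529$ ($l = \left(-23\right)^{2} = 529$)
$l \left(w - 399\right) = 529 \left(-719 - 399\right) = 529 \left(-1118\right) = -591422$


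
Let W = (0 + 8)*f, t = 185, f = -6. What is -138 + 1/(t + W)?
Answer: -18905/137 ≈ -137.99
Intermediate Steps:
W = -48 (W = (0 + 8)*(-6) = 8*(-6) = -48)
-138 + 1/(t + W) = -138 + 1/(185 - 48) = -138 + 1/137 = -18905/137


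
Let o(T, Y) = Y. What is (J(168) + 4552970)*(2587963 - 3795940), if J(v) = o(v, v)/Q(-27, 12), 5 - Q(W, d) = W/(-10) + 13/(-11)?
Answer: -2106477528382230/383 ≈ -5.4999e+12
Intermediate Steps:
Q(W, d) = 68/11 + W/10 (Q(W, d) = 5 - (W/(-10) + 13/(-11)) = 5 - (W*(-⅒) + 13*(-1/11)) = 5 - (-W/10 - 13/11) = 5 - (-13/11 - W/10) = 5 + (13/11 + W/10) = 68/11 + W/10)
J(v) = 110*v/383 (J(v) = v/(68/11 + (⅒)*(-27)) = v/(68/11 - 27/10) = v/(383/110) = v*(110/383) = 110*v/383)
(J(168) + 4552970)*(2587963 - 3795940) = ((110/383)*168 + 4552970)*(2587963 - 3795940) = (18480/383 + 4552970)*(-1207977) = (1743805990/383)*(-1207977) = -2106477528382230/383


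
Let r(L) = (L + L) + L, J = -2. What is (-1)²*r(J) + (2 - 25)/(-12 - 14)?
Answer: -133/26 ≈ -5.1154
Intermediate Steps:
r(L) = 3*L (r(L) = 2*L + L = 3*L)
(-1)²*r(J) + (2 - 25)/(-12 - 14) = (-1)²*(3*(-2)) + (2 - 25)/(-12 - 14) = 1*(-6) - 23/(-26) = -6 - 23*(-1/26) = -6 + 23/26 = -133/26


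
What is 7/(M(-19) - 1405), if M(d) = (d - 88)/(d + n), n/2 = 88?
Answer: -1099/220692 ≈ -0.0049798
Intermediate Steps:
n = 176 (n = 2*88 = 176)
M(d) = (-88 + d)/(176 + d) (M(d) = (d - 88)/(d + 176) = (-88 + d)/(176 + d))
7/(M(-19) - 1405) = 7/((-88 - 19)/(176 - 19) - 1405) = 7/(-107/157 - 1405) = 7/(-220692/157) = -157/220692*7 = -1099/220692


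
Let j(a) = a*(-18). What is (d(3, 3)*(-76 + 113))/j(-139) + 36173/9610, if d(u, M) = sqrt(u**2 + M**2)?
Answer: 36173/9610 + 37*sqrt(2)/834 ≈ 3.8268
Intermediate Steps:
d(u, M) = sqrt(M**2 + u**2)
j(a) = -18*a
(d(3, 3)*(-76 + 113))/j(-139) + 36173/9610 = (sqrt(3**2 + 3**2)*(-76 + 113))/((-18*(-139))) + 36173/9610 = (sqrt(9 + 9)*37)/2502 + 36173*(1/9610) = (sqrt(18)*37)*(1/2502) + 36173/9610 = ((3*sqrt(2))*37)*(1/2502) + 36173/9610 = (111*sqrt(2))*(1/2502) + 36173/9610 = 37*sqrt(2)/834 + 36173/9610 = 36173/9610 + 37*sqrt(2)/834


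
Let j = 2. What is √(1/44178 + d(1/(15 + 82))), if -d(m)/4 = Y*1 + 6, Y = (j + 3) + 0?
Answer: I*√85874565918/44178 ≈ 6.6332*I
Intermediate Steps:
Y = 5 (Y = (2 + 3) + 0 = 5 + 0 = 5)
d(m) = -44 (d(m) = -4*(5*1 + 6) = -4*(5 + 6) = -4*11 = -44)
√(1/44178 + d(1/(15 + 82))) = √(1/44178 - 44) = √(-1943831/44178) = I*√85874565918/44178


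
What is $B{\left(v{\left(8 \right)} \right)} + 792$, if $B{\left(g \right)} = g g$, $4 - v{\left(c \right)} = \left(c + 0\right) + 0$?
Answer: $808$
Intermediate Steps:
$v{\left(c \right)} = 4 - c$ ($v{\left(c \right)} = 4 - \left(\left(c + 0\right) + 0\right) = 4 - \left(c + 0\right) = 4 - c$)
$B{\left(g \right)} = g^{2}$
$B{\left(v{\left(8 \right)} \right)} + 792 = \left(4 - 8\right)^{2} + 792 = \left(-4\right)^{2} + 792 = 16 + 792 = 808$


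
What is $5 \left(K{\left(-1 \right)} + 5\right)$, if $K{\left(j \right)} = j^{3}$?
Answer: $20$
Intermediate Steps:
$5 \left(K{\left(-1 \right)} + 5\right) = 5 \left(\left(-1\right)^{3} + 5\right) = 5 \left(-1 + 5\right) = 5 \cdot 4 = 20$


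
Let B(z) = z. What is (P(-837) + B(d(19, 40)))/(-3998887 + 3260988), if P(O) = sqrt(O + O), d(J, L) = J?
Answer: -19/737899 - 3*I*sqrt(186)/737899 ≈ -2.5749e-5 - 5.5447e-5*I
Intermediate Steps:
P(O) = sqrt(2)*sqrt(O) (P(O) = sqrt(2*O) = sqrt(2)*sqrt(O))
(P(-837) + B(d(19, 40)))/(-3998887 + 3260988) = (sqrt(2)*sqrt(-837) + 19)/(-3998887 + 3260988) = (sqrt(2)*(3*I*sqrt(93)) + 19)/(-737899) = (3*I*sqrt(186) + 19)*(-1/737899) = (19 + 3*I*sqrt(186))*(-1/737899) = -19/737899 - 3*I*sqrt(186)/737899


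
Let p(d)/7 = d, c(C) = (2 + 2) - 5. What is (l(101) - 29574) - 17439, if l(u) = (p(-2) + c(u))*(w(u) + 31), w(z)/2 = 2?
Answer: -47538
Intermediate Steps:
c(C) = -1 (c(C) = 4 - 5 = -1)
p(d) = 7*d
w(z) = 4 (w(z) = 2*2 = 4)
l(u) = -525 (l(u) = (7*(-2) - 1)*(4 + 31) = (-14 - 1)*35 = -15*35 = -525)
(l(101) - 29574) - 17439 = (-525 - 29574) - 17439 = -30099 - 17439 = -47538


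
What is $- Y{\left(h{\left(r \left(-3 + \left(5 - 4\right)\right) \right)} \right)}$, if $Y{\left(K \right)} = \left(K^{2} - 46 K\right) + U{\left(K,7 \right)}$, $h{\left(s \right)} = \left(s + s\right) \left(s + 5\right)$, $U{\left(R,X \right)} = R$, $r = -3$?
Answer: $-11484$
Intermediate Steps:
$h{\left(s \right)} = 2 s \left(5 + s\right)$
$Y{\left(K \right)} = K^{2} - 45 K$ ($Y{\left(K \right)} = \left(K^{2} - 46 K\right) + K = K^{2} - 45 K$)
$- Y{\left(h{\left(r \left(-3 + \left(5 - 4\right)\right) \right)} \right)} = - 2 \left(- 3 \left(-3 + \left(5 - 4\right)\right)\right) \left(5 - 3 \left(-3 + \left(5 - 4\right)\right)\right) \left(-45 + 2 \left(- 3 \left(-3 + \left(5 - 4\right)\right)\right) \left(5 - 3 \left(-3 + \left(5 - 4\right)\right)\right)\right) = - 2 \left(- 3 \left(-3 + 1\right)\right) \left(5 - 3 \left(-3 + 1\right)\right) \left(-45 + 2 \left(- 3 \left(-3 + 1\right)\right) \left(5 - 3 \left(-3 + 1\right)\right)\right) = - 2 \left(\left(-3\right) \left(-2\right)\right) \left(5 - -6\right) \left(-45 + 2 \left(\left(-3\right) \left(-2\right)\right) \left(5 - -6\right)\right) = - 2 \cdot 6 \left(5 + 6\right) \left(-45 + 2 \cdot 6 \left(5 + 6\right)\right) = - 2 \cdot 6 \cdot 11 \left(-45 + 2 \cdot 6 \cdot 11\right) = - 132 \left(-45 + 132\right) = - 132 \cdot 87 = \left(-1\right) 11484 = -11484$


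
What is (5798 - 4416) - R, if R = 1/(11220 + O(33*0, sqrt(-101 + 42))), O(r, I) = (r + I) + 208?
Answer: 180488142398/130599243 + I*sqrt(59)/130599243 ≈ 1382.0 + 5.8815e-8*I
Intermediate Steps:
O(r, I) = 208 + I + r (O(r, I) = (I + r) + 208 = 208 + I + r)
R = 1/(11428 + I*sqrt(59)) (R = 1/(11220 + (208 + sqrt(-101 + 42) + 33*0)) = 1/(11220 + (208 + sqrt(-59) + 0)) = 1/(11220 + (208 + I*sqrt(59) + 0)) = 1/(11220 + (208 + I*sqrt(59))) = 1/(11428 + I*sqrt(59)) ≈ 8.7504e-5 - 5.88e-8*I)
(5798 - 4416) - R = (5798 - 4416) - (11428/130599243 - I*sqrt(59)/130599243) = 1382 + (-11428/130599243 + I*sqrt(59)/130599243) = 180488142398/130599243 + I*sqrt(59)/130599243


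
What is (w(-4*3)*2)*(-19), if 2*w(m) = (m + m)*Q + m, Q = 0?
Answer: 228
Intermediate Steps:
w(m) = m/2 (w(m) = ((m + m)*0 + m)/2 = ((2*m)*0 + m)/2 = (0 + m)/2 = m/2)
(w(-4*3)*2)*(-19) = (((-4*3)/2)*2)*(-19) = (((1/2)*(-12))*2)*(-19) = -6*2*(-19) = -12*(-19) = 228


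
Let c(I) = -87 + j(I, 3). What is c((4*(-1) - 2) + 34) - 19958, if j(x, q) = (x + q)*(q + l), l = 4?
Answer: -19828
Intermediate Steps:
j(x, q) = (4 + q)*(q + x) (j(x, q) = (x + q)*(q + 4) = (q + x)*(4 + q) = (4 + q)*(q + x))
c(I) = -66 + 7*I (c(I) = -87 + (3² + 4*3 + 4*I + 3*I) = -87 + (9 + 12 + 4*I + 3*I) = -87 + (21 + 7*I) = -66 + 7*I)
c((4*(-1) - 2) + 34) - 19958 = (-66 + 7*((4*(-1) - 2) + 34)) - 19958 = (-66 + 7*((-4 - 2) + 34)) - 19958 = (-66 + 7*(-6 + 34)) - 19958 = (-66 + 7*28) - 19958 = (-66 + 196) - 19958 = 130 - 19958 = -19828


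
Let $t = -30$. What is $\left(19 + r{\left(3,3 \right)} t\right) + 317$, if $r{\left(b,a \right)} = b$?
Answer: $246$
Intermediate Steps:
$\left(19 + r{\left(3,3 \right)} t\right) + 317 = \left(19 + 3 \left(-30\right)\right) + 317 = \left(19 - 90\right) + 317 = -71 + 317 = 246$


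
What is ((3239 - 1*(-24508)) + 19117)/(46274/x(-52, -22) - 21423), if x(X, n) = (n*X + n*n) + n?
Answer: -9407948/4294883 ≈ -2.1905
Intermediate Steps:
x(X, n) = n + n² + X*n (x(X, n) = (X*n + n²) + n = (n² + X*n) + n = n + n² + X*n)
((3239 - 1*(-24508)) + 19117)/(46274/x(-52, -22) - 21423) = ((3239 - 1*(-24508)) + 19117)/(46274/((-22*(1 - 52 - 22))) - 21423) = ((3239 + 24508) + 19117)/(46274/((-22*(-73))) - 21423) = (27747 + 19117)/(46274/1606 - 21423) = 46864/(46274*(1/1606) - 21423) = 46864/(23137/803 - 21423) = 46864/(-17179532/803) = 46864*(-803/17179532) = -9407948/4294883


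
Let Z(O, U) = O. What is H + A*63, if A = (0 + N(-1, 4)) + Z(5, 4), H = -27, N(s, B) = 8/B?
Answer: 414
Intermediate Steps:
A = 7 (A = (0 + 8/4) + 5 = (0 + 8*(1/4)) + 5 = (0 + 2) + 5 = 2 + 5 = 7)
H + A*63 = -27 + 7*63 = -27 + 441 = 414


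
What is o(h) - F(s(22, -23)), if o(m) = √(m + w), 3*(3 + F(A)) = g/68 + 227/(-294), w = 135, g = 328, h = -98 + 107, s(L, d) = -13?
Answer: 204661/14994 ≈ 13.650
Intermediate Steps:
h = 9
F(A) = -24733/14994 (F(A) = -3 + (328/68 + 227/(-294))/3 = -3 + (328*(1/68) + 227*(-1/294))/3 = -3 + (82/17 - 227/294)/3 = -3 + (⅓)*(20249/4998) = -3 + 20249/14994 = -24733/14994)
o(m) = √(135 + m) (o(m) = √(m + 135) = √(135 + m))
o(h) - F(s(22, -23)) = √(135 + 9) - 1*(-24733/14994) = √144 + 24733/14994 = 12 + 24733/14994 = 204661/14994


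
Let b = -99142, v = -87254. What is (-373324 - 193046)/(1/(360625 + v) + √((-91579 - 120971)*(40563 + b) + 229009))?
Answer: 25804855545/155083174836358827703 - 7054299165192195*√12451195459/155083174836358827703 ≈ -5.0757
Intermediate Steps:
(-373324 - 193046)/(1/(360625 + v) + √((-91579 - 120971)*(40563 + b) + 229009)) = (-373324 - 193046)/(1/(360625 - 87254) + √((-91579 - 120971)*(40563 - 99142) + 229009)) = -566370/(1/273371 + √(-212550*(-58579) + 229009)) = -566370/(1/273371 + √(12450966450 + 229009)) = -566370/(1/273371 + √12451195459)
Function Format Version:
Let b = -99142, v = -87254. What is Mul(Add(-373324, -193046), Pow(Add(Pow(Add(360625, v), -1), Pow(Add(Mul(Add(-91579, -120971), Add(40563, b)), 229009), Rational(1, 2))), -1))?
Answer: Add(Rational(25804855545, 155083174836358827703), Mul(Rational(-7054299165192195, 155083174836358827703), Pow(12451195459, Rational(1, 2)))) ≈ -5.0757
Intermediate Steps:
Mul(Add(-373324, -193046), Pow(Add(Pow(Add(360625, v), -1), Pow(Add(Mul(Add(-91579, -120971), Add(40563, b)), 229009), Rational(1, 2))), -1)) = Mul(Add(-373324, -193046), Pow(Add(Pow(Add(360625, -87254), -1), Pow(Add(Mul(Add(-91579, -120971), Add(40563, -99142)), 229009), Rational(1, 2))), -1)) = Mul(-566370, Pow(Add(Pow(273371, -1), Pow(Add(Mul(-212550, -58579), 229009), Rational(1, 2))), -1)) = Mul(-566370, Pow(Add(Rational(1, 273371), Pow(Add(12450966450, 229009), Rational(1, 2))), -1)) = Mul(-566370, Pow(Add(Rational(1, 273371), Pow(12451195459, Rational(1, 2))), -1))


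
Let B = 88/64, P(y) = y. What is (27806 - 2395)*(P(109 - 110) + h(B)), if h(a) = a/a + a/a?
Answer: 25411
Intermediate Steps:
B = 11/8 (B = 88*(1/64) = 11/8 ≈ 1.3750)
h(a) = 2 (h(a) = 1 + 1 = 2)
(27806 - 2395)*(P(109 - 110) + h(B)) = (27806 - 2395)*((109 - 110) + 2) = 25411*(-1 + 2) = 25411*1 = 25411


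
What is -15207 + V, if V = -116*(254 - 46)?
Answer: -39335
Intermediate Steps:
V = -24128 (V = -116*208 = -24128)
-15207 + V = -15207 - 24128 = -39335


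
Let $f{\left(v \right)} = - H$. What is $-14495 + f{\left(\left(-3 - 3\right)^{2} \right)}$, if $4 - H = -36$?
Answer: $-14535$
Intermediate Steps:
$H = 40$ ($H = 4 - -36 = 4 + 36 = 40$)
$f{\left(v \right)} = -40$ ($f{\left(v \right)} = \left(-1\right) 40 = -40$)
$-14495 + f{\left(\left(-3 - 3\right)^{2} \right)} = -14495 - 40 = -14535$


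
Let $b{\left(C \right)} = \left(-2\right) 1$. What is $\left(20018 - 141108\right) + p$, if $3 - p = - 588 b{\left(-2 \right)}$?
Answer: $-122263$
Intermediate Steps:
$b{\left(C \right)} = -2$
$p = -1173$ ($p = 3 - \left(-588\right) \left(-2\right) = 3 - 1176 = -1173$)
$\left(20018 - 141108\right) + p = \left(20018 - 141108\right) - 1173 = -121090 - 1173 = -122263$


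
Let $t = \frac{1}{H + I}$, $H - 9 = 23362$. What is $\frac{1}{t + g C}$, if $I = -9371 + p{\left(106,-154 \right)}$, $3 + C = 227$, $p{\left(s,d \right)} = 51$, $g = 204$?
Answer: $\frac{14051}{642074497} \approx 2.1884 \cdot 10^{-5}$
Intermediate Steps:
$H = 23371$ ($H = 9 + 23362 = 23371$)
$C = 224$ ($C = -3 + 227 = 224$)
$I = -9320$ ($I = -9371 + 51 = -9320$)
$t = \frac{1}{14051}$ ($t = \frac{1}{23371 - 9320} = \frac{1}{14051} \approx 7.1169 \cdot 10^{-5}$)
$\frac{1}{t + g C} = \frac{1}{\frac{1}{14051} + 204 \cdot 224} = \frac{1}{\frac{1}{14051} + 45696} = \frac{1}{\frac{642074497}{14051}} = \frac{14051}{642074497}$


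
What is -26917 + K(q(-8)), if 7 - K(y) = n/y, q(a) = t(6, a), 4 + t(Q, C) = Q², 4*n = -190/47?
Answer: -80945185/3008 ≈ -26910.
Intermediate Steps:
n = -95/94 (n = (-190/47)/4 = (-190*1/47)/4 = (¼)*(-190/47) = -95/94 ≈ -1.0106)
t(Q, C) = -4 + Q²
q(a) = 32 (q(a) = -4 + 6² = -4 + 36 = 32)
K(y) = 7 + 95/(94*y) (K(y) = 7 - (-95)/(94*y) = 7 + 95/(94*y))
-26917 + K(q(-8)) = -26917 + (7 + (95/94)/32) = -26917 + (7 + (95/94)*(1/32)) = -26917 + (7 + 95/3008) = -26917 + 21151/3008 = -80945185/3008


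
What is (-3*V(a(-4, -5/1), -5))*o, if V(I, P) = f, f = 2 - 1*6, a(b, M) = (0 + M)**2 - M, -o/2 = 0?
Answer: 0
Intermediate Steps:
o = 0 (o = -2*0 = 0)
a(b, M) = M**2 - M
f = -4 (f = 2 - 6 = -4)
V(I, P) = -4
(-3*V(a(-4, -5/1), -5))*o = -3*(-4)*0 = 12*0 = 0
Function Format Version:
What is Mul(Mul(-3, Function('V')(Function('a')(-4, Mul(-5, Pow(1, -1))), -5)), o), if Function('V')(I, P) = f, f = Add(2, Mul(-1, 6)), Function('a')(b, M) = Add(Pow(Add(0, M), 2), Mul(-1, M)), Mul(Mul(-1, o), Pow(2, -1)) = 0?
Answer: 0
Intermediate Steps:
o = 0 (o = Mul(-2, 0) = 0)
Function('a')(b, M) = Add(Pow(M, 2), Mul(-1, M))
f = -4 (f = Add(2, -6) = -4)
Function('V')(I, P) = -4
Mul(Mul(-3, Function('V')(Function('a')(-4, Mul(-5, Pow(1, -1))), -5)), o) = Mul(Mul(-3, -4), 0) = Mul(12, 0) = 0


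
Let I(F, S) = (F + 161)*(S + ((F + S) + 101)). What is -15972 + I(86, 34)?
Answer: 47013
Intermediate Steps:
I(F, S) = (161 + F)*(101 + F + 2*S) (I(F, S) = (161 + F)*(S + (101 + F + S)) = (161 + F)*(101 + F + 2*S))
-15972 + I(86, 34) = -15972 + (16261 + 86² + 262*86 + 322*34 + 2*86*34) = -15972 + (16261 + 7396 + 22532 + 10948 + 5848) = -15972 + 62985 = 47013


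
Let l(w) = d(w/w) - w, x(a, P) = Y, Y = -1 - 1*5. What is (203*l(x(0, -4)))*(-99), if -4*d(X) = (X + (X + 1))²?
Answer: -301455/4 ≈ -75364.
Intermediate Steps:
Y = -6 (Y = -1 - 5 = -6)
x(a, P) = -6
d(X) = -(1 + 2*X)²/4 (d(X) = -(X + (X + 1))²/4 = -(X + (1 + X))²/4 = -(1 + 2*X)²/4)
l(w) = -9/4 - w (l(w) = -(1 + 2*(w/w))²/4 - w = -(1 + 2*1)²/4 - w = -(1 + 2)²/4 - w = -¼*3² - w = -¼*9 - w = -9/4 - w)
(203*l(x(0, -4)))*(-99) = (203*(-9/4 - 1*(-6)))*(-99) = (203*(-9/4 + 6))*(-99) = (203*(15/4))*(-99) = (3045/4)*(-99) = -301455/4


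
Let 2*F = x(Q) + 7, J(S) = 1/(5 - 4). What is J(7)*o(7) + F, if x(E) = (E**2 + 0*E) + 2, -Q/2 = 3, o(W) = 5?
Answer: 55/2 ≈ 27.500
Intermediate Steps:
Q = -6 (Q = -2*3 = -6)
x(E) = 2 + E**2 (x(E) = (E**2 + 0) + 2 = E**2 + 2 = 2 + E**2)
J(S) = 1 (J(S) = 1/1 = 1)
F = 45/2 (F = ((2 + (-6)**2) + 7)/2 = ((2 + 36) + 7)/2 = (38 + 7)/2 = (1/2)*45 = 45/2 ≈ 22.500)
J(7)*o(7) + F = 1*5 + 45/2 = 5 + 45/2 = 55/2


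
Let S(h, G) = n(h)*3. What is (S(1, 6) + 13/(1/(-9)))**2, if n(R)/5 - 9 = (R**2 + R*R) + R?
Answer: 3969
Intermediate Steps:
n(R) = 45 + 5*R + 10*R**2 (n(R) = 45 + 5*((R**2 + R*R) + R) = 45 + 5*((R**2 + R**2) + R) = 45 + 5*(2*R**2 + R) = 45 + 5*(R + 2*R**2) = 45 + (5*R + 10*R**2) = 45 + 5*R + 10*R**2)
S(h, G) = 135 + 15*h + 30*h**2 (S(h, G) = (45 + 5*h + 10*h**2)*3 = 135 + 15*h + 30*h**2)
(S(1, 6) + 13/(1/(-9)))**2 = ((135 + 15*1 + 30*1**2) + 13/(1/(-9)))**2 = ((135 + 15 + 30*1) + 13/(-1/9))**2 = ((135 + 15 + 30) + 13*(-9))**2 = (180 - 117)**2 = 63**2 = 3969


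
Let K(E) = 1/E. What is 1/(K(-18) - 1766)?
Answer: -18/31789 ≈ -0.00056623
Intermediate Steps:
1/(K(-18) - 1766) = 1/(1/(-18) - 1766) = 1/(-1/18 - 1766) = 1/(-31789/18) = -18/31789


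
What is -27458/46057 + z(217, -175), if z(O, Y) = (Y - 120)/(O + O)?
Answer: -25503587/19988738 ≈ -1.2759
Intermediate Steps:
z(O, Y) = (-120 + Y)/(2*O) (z(O, Y) = (-120 + Y)/((2*O)) = (-120 + Y)*(1/(2*O)) = (-120 + Y)/(2*O))
-27458/46057 + z(217, -175) = -27458/46057 + (½)*(-120 - 175)/217 = -27458*1/46057 + (½)*(1/217)*(-295) = -27458/46057 - 295/434 = -25503587/19988738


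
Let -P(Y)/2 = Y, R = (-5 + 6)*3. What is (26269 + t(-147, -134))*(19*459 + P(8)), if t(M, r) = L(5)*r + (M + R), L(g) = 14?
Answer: 211087545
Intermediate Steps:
R = 3 (R = 1*3 = 3)
P(Y) = -2*Y
t(M, r) = 3 + M + 14*r (t(M, r) = 14*r + (M + 3) = 14*r + (3 + M) = 3 + M + 14*r)
(26269 + t(-147, -134))*(19*459 + P(8)) = (26269 + (3 - 147 + 14*(-134)))*(19*459 - 2*8) = (26269 + (3 - 147 - 1876))*(8721 - 16) = (26269 - 2020)*8705 = 24249*8705 = 211087545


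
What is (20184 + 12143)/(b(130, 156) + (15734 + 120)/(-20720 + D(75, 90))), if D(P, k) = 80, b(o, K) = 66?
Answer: 333614640/673193 ≈ 495.57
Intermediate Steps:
(20184 + 12143)/(b(130, 156) + (15734 + 120)/(-20720 + D(75, 90))) = (20184 + 12143)/(66 + (15734 + 120)/(-20720 + 80)) = 32327/(66 + 15854/(-20640)) = 32327/(66 + 15854*(-1/20640)) = 32327/(66 - 7927/10320) = 32327/(673193/10320) = 32327*(10320/673193) = 333614640/673193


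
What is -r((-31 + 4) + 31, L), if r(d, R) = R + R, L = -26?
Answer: 52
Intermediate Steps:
r(d, R) = 2*R
-r((-31 + 4) + 31, L) = -2*(-26) = -1*(-52) = 52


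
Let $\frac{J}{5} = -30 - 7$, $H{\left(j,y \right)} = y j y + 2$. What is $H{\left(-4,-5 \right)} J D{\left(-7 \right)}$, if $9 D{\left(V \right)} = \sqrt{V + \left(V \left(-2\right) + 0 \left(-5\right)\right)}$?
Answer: $\frac{18130 \sqrt{7}}{9} \approx 5329.7$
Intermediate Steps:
$H{\left(j,y \right)} = 2 + j y^{2}$ ($H{\left(j,y \right)} = j y y + 2 = j y^{2} + 2 = 2 + j y^{2}$)
$J = -185$ ($J = 5 \left(-30 - 7\right) = 5 \left(-37\right) = -185$)
$D{\left(V \right)} = \frac{\sqrt{- V}}{9}$ ($D{\left(V \right)} = \frac{\sqrt{V + \left(V \left(-2\right) + 0 \left(-5\right)\right)}}{9} = \frac{\sqrt{V + \left(- 2 V + 0\right)}}{9} = \frac{\sqrt{V - 2 V}}{9} = \frac{\sqrt{- V}}{9}$)
$H{\left(-4,-5 \right)} J D{\left(-7 \right)} = \left(2 - 4 \left(-5\right)^{2}\right) \left(-185\right) \frac{\sqrt{\left(-1\right) \left(-7\right)}}{9} = \left(2 - 100\right) \left(-185\right) \frac{\sqrt{7}}{9} = \left(-98\right) \left(-185\right) \frac{\sqrt{7}}{9} = 18130 \frac{\sqrt{7}}{9} = \frac{18130 \sqrt{7}}{9}$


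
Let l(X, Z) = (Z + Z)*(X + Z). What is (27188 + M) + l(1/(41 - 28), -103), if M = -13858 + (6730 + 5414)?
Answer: 606790/13 ≈ 46676.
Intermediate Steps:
M = -1714 (M = -13858 + 12144 = -1714)
l(X, Z) = 2*Z*(X + Z) (l(X, Z) = (2*Z)*(X + Z) = 2*Z*(X + Z))
(27188 + M) + l(1/(41 - 28), -103) = (27188 - 1714) + 2*(-103)*(1/(41 - 28) - 103) = 25474 + 2*(-103)*(1/13 - 103) = 25474 + 2*(-103)*(-1338/13) = 25474 + 275628/13 = 606790/13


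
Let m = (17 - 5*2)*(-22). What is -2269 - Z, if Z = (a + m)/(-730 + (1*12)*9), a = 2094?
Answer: -704689/311 ≈ -2265.9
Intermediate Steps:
m = -154 (m = (17 - 10)*(-22) = 7*(-22) = -154)
Z = -970/311 (Z = (2094 - 154)/(-730 + (1*12)*9) = 1940/(-730 + 12*9) = 1940/(-730 + 108) = 1940/(-622) = 1940*(-1/622) = -970/311 ≈ -3.1190)
-2269 - Z = -2269 - 1*(-970/311) = -2269 + 970/311 = -704689/311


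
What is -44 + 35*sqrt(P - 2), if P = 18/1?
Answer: 96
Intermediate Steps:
P = 18 (P = 18*1 = 18)
-44 + 35*sqrt(P - 2) = -44 + 35*sqrt(18 - 2) = -44 + 35*sqrt(16) = -44 + 35*4 = -44 + 140 = 96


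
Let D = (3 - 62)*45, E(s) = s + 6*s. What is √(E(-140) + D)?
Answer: I*√3635 ≈ 60.291*I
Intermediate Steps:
E(s) = 7*s
D = -2655 (D = -59*45 = -2655)
√(E(-140) + D) = √(7*(-140) - 2655) = √(-980 - 2655) = √(-3635) = I*√3635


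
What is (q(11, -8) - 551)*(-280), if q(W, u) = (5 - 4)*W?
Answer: 151200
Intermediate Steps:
q(W, u) = W (q(W, u) = 1*W = W)
(q(11, -8) - 551)*(-280) = (11 - 551)*(-280) = -540*(-280) = 151200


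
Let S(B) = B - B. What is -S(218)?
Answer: 0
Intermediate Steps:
S(B) = 0
-S(218) = -1*0 = 0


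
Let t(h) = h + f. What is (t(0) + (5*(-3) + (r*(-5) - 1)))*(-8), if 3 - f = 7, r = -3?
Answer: 40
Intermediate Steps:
f = -4 (f = 3 - 1*7 = 3 - 7 = -4)
t(h) = -4 + h (t(h) = h - 4 = -4 + h)
(t(0) + (5*(-3) + (r*(-5) - 1)))*(-8) = ((-4 + 0) + (5*(-3) + (-3*(-5) - 1)))*(-8) = (-4 + (-15 + (15 - 1)))*(-8) = (-4 + (-15 + 14))*(-8) = (-4 - 1)*(-8) = -5*(-8) = 40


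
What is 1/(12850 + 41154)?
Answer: 1/54004 ≈ 1.8517e-5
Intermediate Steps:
1/(12850 + 41154) = 1/54004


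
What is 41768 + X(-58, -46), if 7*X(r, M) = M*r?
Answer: 295044/7 ≈ 42149.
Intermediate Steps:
X(r, M) = M*r/7 (X(r, M) = (M*r)/7 = M*r/7)
41768 + X(-58, -46) = 41768 + (⅐)*(-46)*(-58) = 41768 + 2668/7 = 295044/7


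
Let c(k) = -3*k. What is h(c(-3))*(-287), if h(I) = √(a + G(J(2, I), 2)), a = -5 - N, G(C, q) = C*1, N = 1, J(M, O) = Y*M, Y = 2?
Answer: -287*I*√2 ≈ -405.88*I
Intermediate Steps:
J(M, O) = 2*M
G(C, q) = C
a = -6 (a = -5 - 1*1 = -5 - 1 = -6)
h(I) = I*√2 (h(I) = √(-6 + 2*2) = √(-6 + 4) = √(-2) = I*√2)
h(c(-3))*(-287) = (I*√2)*(-287) = -287*I*√2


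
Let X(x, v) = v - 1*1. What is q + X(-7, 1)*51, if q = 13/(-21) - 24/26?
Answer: -421/273 ≈ -1.5421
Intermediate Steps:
q = -421/273 (q = 13*(-1/21) - 24*1/26 = -13/21 - 12/13 = -421/273 ≈ -1.5421)
X(x, v) = -1 + v (X(x, v) = v - 1 = -1 + v)
q + X(-7, 1)*51 = -421/273 + (-1 + 1)*51 = -421/273 + 0*51 = -421/273 + 0 = -421/273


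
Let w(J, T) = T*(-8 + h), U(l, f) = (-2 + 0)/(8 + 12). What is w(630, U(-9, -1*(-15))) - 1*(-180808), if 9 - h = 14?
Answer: 1808093/10 ≈ 1.8081e+5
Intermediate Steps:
h = -5 (h = 9 - 1*14 = 9 - 14 = -5)
U(l, f) = -⅒ (U(l, f) = -2/20 = -2*1/20 = -⅒)
w(J, T) = -13*T (w(J, T) = T*(-8 - 5) = T*(-13) = -13*T)
w(630, U(-9, -1*(-15))) - 1*(-180808) = -13*(-⅒) - 1*(-180808) = 13/10 + 180808 = 1808093/10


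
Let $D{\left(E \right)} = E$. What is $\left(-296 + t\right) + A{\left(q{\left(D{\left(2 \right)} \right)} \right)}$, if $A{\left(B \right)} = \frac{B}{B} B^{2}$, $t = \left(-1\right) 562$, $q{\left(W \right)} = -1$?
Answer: $-857$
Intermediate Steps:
$t = -562$
$A{\left(B \right)} = B^{2}$ ($A{\left(B \right)} = 1 B^{2} = B^{2}$)
$\left(-296 + t\right) + A{\left(q{\left(D{\left(2 \right)} \right)} \right)} = \left(-296 - 562\right) + \left(-1\right)^{2} = -858 + 1 = -857$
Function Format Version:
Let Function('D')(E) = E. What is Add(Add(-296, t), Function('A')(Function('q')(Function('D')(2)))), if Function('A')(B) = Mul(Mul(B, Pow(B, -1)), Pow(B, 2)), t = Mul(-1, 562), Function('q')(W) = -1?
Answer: -857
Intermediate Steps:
t = -562
Function('A')(B) = Pow(B, 2) (Function('A')(B) = Mul(1, Pow(B, 2)) = Pow(B, 2))
Add(Add(-296, t), Function('A')(Function('q')(Function('D')(2)))) = Add(Add(-296, -562), Pow(-1, 2)) = Add(-858, 1) = -857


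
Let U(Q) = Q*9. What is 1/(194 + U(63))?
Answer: 1/761 ≈ 0.0013141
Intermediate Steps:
U(Q) = 9*Q
1/(194 + U(63)) = 1/(194 + 9*63) = 1/(194 + 567) = 1/761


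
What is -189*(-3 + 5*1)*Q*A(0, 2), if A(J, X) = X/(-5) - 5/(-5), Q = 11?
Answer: -12474/5 ≈ -2494.8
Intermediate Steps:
A(J, X) = 1 - X/5 (A(J, X) = X*(-1/5) - 5*(-1/5) = -X/5 + 1 = 1 - X/5)
-189*(-3 + 5*1)*Q*A(0, 2) = -189*(-3 + 5*1)*11*(1 - 1/5*2) = -189*(-3 + 5)*11*(1 - 2/5) = -189*2*11*3/5 = -4158*3/5 = -189*66/5 = -12474/5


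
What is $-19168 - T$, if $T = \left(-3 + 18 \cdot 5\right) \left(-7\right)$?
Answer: $-18559$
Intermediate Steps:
$T = -609$ ($T = \left(-3 + 90\right) \left(-7\right) = 87 \left(-7\right) = -609$)
$-19168 - T = -19168 - -609 = -19168 + 609 = -18559$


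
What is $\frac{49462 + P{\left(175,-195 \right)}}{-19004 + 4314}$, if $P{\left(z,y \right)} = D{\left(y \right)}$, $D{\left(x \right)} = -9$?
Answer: $- \frac{49453}{14690} \approx -3.3664$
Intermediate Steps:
$P{\left(z,y \right)} = -9$
$\frac{49462 + P{\left(175,-195 \right)}}{-19004 + 4314} = \frac{49462 - 9}{-19004 + 4314} = \frac{49453}{-14690} = 49453 \left(- \frac{1}{14690}\right) = - \frac{49453}{14690}$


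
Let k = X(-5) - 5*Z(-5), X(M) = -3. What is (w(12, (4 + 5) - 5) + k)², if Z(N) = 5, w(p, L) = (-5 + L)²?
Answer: 729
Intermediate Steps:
k = -28 (k = -3 - 5*5 = -3 - 25 = -28)
(w(12, (4 + 5) - 5) + k)² = ((-5 + ((4 + 5) - 5))² - 28)² = ((-5 + (9 - 5))² - 28)² = ((-5 + 4)² - 28)² = ((-1)² - 28)² = (1 - 28)² = (-27)² = 729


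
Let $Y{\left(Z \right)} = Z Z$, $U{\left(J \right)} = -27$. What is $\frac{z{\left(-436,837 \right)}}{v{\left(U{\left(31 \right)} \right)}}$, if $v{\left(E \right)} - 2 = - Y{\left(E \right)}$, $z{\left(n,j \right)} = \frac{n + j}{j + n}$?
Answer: $- \frac{1}{727} \approx -0.0013755$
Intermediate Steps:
$z{\left(n,j \right)} = 1$ ($z{\left(n,j \right)} = \frac{j + n}{j + n} = 1$)
$Y{\left(Z \right)} = Z^{2}$
$v{\left(E \right)} = 2 - E^{2}$
$\frac{z{\left(-436,837 \right)}}{v{\left(U{\left(31 \right)} \right)}} = 1 \frac{1}{2 - \left(-27\right)^{2}} = 1 \frac{1}{2 - 729} = 1 \frac{1}{-727} = 1 \left(- \frac{1}{727}\right) = - \frac{1}{727}$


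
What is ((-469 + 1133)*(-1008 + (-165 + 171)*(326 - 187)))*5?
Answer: -577680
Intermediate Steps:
((-469 + 1133)*(-1008 + (-165 + 171)*(326 - 187)))*5 = (664*(-1008 + 6*139))*5 = (664*(-1008 + 834))*5 = (664*(-174))*5 = -115536*5 = -577680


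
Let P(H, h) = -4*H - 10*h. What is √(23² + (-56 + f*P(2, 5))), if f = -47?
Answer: √3199 ≈ 56.560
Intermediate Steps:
P(H, h) = -10*h - 4*H
√(23² + (-56 + f*P(2, 5))) = √(23² + (-56 - 47*(-10*5 - 4*2))) = √(529 + (-56 - 47*(-50 - 8))) = √(529 + (-56 - 47*(-58))) = √(529 + (-56 + 2726)) = √(529 + 2670) = √3199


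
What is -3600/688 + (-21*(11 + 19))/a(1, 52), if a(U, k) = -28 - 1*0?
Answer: 1485/86 ≈ 17.267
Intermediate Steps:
a(U, k) = -28 (a(U, k) = -28 + 0 = -28)
-3600/688 + (-21*(11 + 19))/a(1, 52) = -3600/688 - 21*(11 + 19)/(-28) = -3600*1/688 - 21*30*(-1/28) = -225/43 - 630*(-1/28) = -225/43 + 45/2 = 1485/86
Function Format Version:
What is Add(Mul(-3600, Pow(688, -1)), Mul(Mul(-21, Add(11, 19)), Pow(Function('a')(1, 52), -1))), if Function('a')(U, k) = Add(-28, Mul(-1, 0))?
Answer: Rational(1485, 86) ≈ 17.267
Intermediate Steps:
Function('a')(U, k) = -28 (Function('a')(U, k) = Add(-28, 0) = -28)
Add(Mul(-3600, Pow(688, -1)), Mul(Mul(-21, Add(11, 19)), Pow(Function('a')(1, 52), -1))) = Add(Mul(-3600, Pow(688, -1)), Mul(Mul(-21, Add(11, 19)), Pow(-28, -1))) = Add(Mul(-3600, Rational(1, 688)), Mul(Mul(-21, 30), Rational(-1, 28))) = Add(Rational(-225, 43), Mul(-630, Rational(-1, 28))) = Add(Rational(-225, 43), Rational(45, 2)) = Rational(1485, 86)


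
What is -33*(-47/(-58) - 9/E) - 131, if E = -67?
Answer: -630209/3886 ≈ -162.17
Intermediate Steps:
-33*(-47/(-58) - 9/E) - 131 = -33*(-47/(-58) - 9/(-67)) - 131 = -33*(-47*(-1/58) - 9*(-1/67)) - 131 = -33*(47/58 + 9/67) - 131 = -33*3671/3886 - 131 = -121143/3886 - 131 = -630209/3886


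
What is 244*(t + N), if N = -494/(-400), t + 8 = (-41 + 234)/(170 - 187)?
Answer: -3757661/850 ≈ -4420.8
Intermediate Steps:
t = -329/17 (t = -8 + (-41 + 234)/(170 - 187) = -8 + 193/(-17) = -8 + 193*(-1/17) = -8 - 193/17 = -329/17 ≈ -19.353)
N = 247/200 (N = -494*(-1/400) = 247/200 ≈ 1.2350)
244*(t + N) = 244*(-329/17 + 247/200) = 244*(-61601/3400) = -3757661/850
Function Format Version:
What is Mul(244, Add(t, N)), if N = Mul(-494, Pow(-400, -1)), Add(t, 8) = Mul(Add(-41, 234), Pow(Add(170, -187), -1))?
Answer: Rational(-3757661, 850) ≈ -4420.8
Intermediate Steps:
t = Rational(-329, 17) (t = Add(-8, Mul(Add(-41, 234), Pow(Add(170, -187), -1))) = Add(-8, Mul(193, Pow(-17, -1))) = Add(-8, Mul(193, Rational(-1, 17))) = Add(-8, Rational(-193, 17)) = Rational(-329, 17) ≈ -19.353)
N = Rational(247, 200) (N = Mul(-494, Rational(-1, 400)) = Rational(247, 200) ≈ 1.2350)
Mul(244, Add(t, N)) = Mul(244, Add(Rational(-329, 17), Rational(247, 200))) = Mul(244, Rational(-61601, 3400)) = Rational(-3757661, 850)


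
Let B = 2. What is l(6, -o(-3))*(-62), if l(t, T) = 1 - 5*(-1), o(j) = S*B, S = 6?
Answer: -372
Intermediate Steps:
o(j) = 12 (o(j) = 6*2 = 12)
l(t, T) = 6 (l(t, T) = 1 + 5 = 6)
l(6, -o(-3))*(-62) = 6*(-62) = -372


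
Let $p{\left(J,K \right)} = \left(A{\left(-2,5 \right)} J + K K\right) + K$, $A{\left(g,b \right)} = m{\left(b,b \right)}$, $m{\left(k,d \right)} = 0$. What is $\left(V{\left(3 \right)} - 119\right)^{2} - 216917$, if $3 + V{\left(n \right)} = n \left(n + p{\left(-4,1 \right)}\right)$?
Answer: $-205468$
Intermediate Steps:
$A{\left(g,b \right)} = 0$
$p{\left(J,K \right)} = K + K^{2}$ ($p{\left(J,K \right)} = \left(0 J + K K\right) + K = \left(0 + K^{2}\right) + K = K^{2} + K = K + K^{2}$)
$V{\left(n \right)} = -3 + n \left(2 + n\right)$ ($V{\left(n \right)} = -3 + n \left(n + 1 \left(1 + 1\right)\right) = -3 + n \left(n + 1 \cdot 2\right) = -3 + n \left(n + 2\right) = -3 + n \left(2 + n\right)$)
$\left(V{\left(3 \right)} - 119\right)^{2} - 216917 = \left(\left(-3 + 3^{2} + 2 \cdot 3\right) - 119\right)^{2} - 216917 = \left(\left(-3 + 9 + 6\right) - 119\right)^{2} - 216917 = \left(12 - 119\right)^{2} - 216917 = \left(-107\right)^{2} - 216917 = 11449 - 216917 = -205468$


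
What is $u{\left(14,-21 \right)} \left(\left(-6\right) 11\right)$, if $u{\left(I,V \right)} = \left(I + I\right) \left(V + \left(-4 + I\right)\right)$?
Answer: $20328$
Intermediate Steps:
$u{\left(I,V \right)} = 2 I \left(-4 + I + V\right)$
$u{\left(14,-21 \right)} \left(\left(-6\right) 11\right) = 2 \cdot 14 \left(-4 + 14 - 21\right) \left(\left(-6\right) 11\right) = 2 \cdot 14 \left(-11\right) \left(-66\right) = \left(-308\right) \left(-66\right) = 20328$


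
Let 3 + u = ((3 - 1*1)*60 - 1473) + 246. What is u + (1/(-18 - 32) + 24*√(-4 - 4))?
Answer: -55501/50 + 48*I*√2 ≈ -1110.0 + 67.882*I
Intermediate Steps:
u = -1110 (u = -3 + (((3 - 1*1)*60 - 1473) + 246) = -3 + (((3 - 1)*60 - 1473) + 246) = -3 + ((2*60 - 1473) + 246) = -3 + ((120 - 1473) + 246) = -3 + (-1353 + 246) = -3 - 1107 = -1110)
u + (1/(-18 - 32) + 24*√(-4 - 4)) = -1110 + (1/(-18 - 32) + 24*√(-4 - 4)) = -1110 + (1/(-50) + 24*√(-8)) = -1110 + (-1/50 + 24*(2*I*√2)) = -1110 + (-1/50 + 48*I*√2) = -55501/50 + 48*I*√2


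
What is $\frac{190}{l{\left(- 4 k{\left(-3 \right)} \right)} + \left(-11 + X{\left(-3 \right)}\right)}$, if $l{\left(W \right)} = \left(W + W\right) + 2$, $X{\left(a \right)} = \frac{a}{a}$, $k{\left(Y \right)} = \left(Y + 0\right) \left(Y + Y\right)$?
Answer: $- \frac{5}{4} \approx -1.25$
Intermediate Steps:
$k{\left(Y \right)} = 2 Y^{2}$ ($k{\left(Y \right)} = Y 2 Y = 2 Y^{2}$)
$X{\left(a \right)} = 1$
$l{\left(W \right)} = 2 + 2 W$ ($l{\left(W \right)} = 2 W + 2 = 2 + 2 W$)
$\frac{190}{l{\left(- 4 k{\left(-3 \right)} \right)} + \left(-11 + X{\left(-3 \right)}\right)} = \frac{190}{\left(2 + 2 \left(- 4 \cdot 2 \left(-3\right)^{2}\right)\right) + \left(-11 + 1\right)} = \frac{190}{\left(2 + 2 \left(- 4 \cdot 2 \cdot 9\right)\right) - 10} = \frac{190}{\left(2 + 2 \left(\left(-4\right) 18\right)\right) - 10} = \frac{190}{\left(2 + 2 \left(-72\right)\right) - 10} = \frac{190}{\left(2 - 144\right) - 10} = \frac{190}{-142 - 10} = \frac{190}{-152} = 190 \left(- \frac{1}{152}\right) = - \frac{5}{4}$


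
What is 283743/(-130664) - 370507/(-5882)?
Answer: 23371475161/384282824 ≈ 60.818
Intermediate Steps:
283743/(-130664) - 370507/(-5882) = 283743*(-1/130664) - 370507*(-1/5882) = -283743/130664 + 370507/5882 = 23371475161/384282824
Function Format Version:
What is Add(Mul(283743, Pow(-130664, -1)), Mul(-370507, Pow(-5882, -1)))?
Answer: Rational(23371475161, 384282824) ≈ 60.818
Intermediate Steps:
Add(Mul(283743, Pow(-130664, -1)), Mul(-370507, Pow(-5882, -1))) = Add(Mul(283743, Rational(-1, 130664)), Mul(-370507, Rational(-1, 5882))) = Add(Rational(-283743, 130664), Rational(370507, 5882)) = Rational(23371475161, 384282824)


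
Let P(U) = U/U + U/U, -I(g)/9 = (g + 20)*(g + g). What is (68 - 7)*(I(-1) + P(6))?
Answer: 20984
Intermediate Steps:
I(g) = -18*g*(20 + g) (I(g) = -9*(g + 20)*(g + g) = -9*(20 + g)*2*g = -18*g*(20 + g))
P(U) = 2 (P(U) = 1 + 1 = 2)
(68 - 7)*(I(-1) + P(6)) = (68 - 7)*(-18*(-1)*(20 - 1) + 2) = 61*(-18*(-1)*19 + 2) = 61*(342 + 2) = 61*344 = 20984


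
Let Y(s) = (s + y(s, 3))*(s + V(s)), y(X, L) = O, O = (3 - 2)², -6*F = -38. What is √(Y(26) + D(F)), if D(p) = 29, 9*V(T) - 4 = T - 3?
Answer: 2*√203 ≈ 28.496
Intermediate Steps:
F = 19/3 (F = -⅙*(-38) = 19/3 ≈ 6.3333)
V(T) = ⅑ + T/9 (V(T) = 4/9 + (T - 3)/9 = 4/9 + (-3 + T)/9 = 4/9 + (-⅓ + T/9) = ⅑ + T/9)
O = 1 (O = 1² = 1)
y(X, L) = 1
Y(s) = (1 + s)*(⅑ + 10*s/9) (Y(s) = (s + 1)*(s + (⅑ + s/9)) = (1 + s)*(⅑ + 10*s/9))
√(Y(26) + D(F)) = √((⅑ + (10/9)*26² + (11/9)*26) + 29) = √((⅑ + (10/9)*676 + 286/9) + 29) = √((⅑ + 6760/9 + 286/9) + 29) = √(783 + 29) = √812 = 2*√203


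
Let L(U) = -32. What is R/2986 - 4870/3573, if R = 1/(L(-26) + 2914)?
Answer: -41909521667/30747994596 ≈ -1.3630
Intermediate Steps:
R = 1/2882 (R = 1/(-32 + 2914) = 1/2882 ≈ 0.00034698)
R/2986 - 4870/3573 = (1/2882)/2986 - 4870/3573 = (1/2882)*(1/2986) - 4870*1/3573 = 1/8605652 - 4870/3573 = -41909521667/30747994596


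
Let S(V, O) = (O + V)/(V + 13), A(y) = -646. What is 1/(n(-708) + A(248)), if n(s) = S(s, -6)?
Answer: -695/448256 ≈ -0.0015505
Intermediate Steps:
S(V, O) = (O + V)/(13 + V)
n(s) = (-6 + s)/(13 + s)
1/(n(-708) + A(248)) = 1/((-6 - 708)/(13 - 708) - 646) = 1/(-714/(-695) - 646) = 1/(-1/695*(-714) - 646) = 1/(714/695 - 646) = 1/(-448256/695) = -695/448256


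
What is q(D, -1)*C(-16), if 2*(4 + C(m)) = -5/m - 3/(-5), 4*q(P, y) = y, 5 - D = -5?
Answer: 567/640 ≈ 0.88594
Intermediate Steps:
D = 10 (D = 5 - 1*(-5) = 5 + 5 = 10)
q(P, y) = y/4
C(m) = -37/10 - 5/(2*m) (C(m) = -4 + (-5/m - 3/(-5))/2 = -4 + (-5/m - 3*(-⅕))/2 = -4 + (-5/m + ⅗)/2 = -4 + (⅗ - 5/m)/2 = -4 + (3/10 - 5/(2*m)) = -37/10 - 5/(2*m))
q(D, -1)*C(-16) = ((¼)*(-1))*((⅒)*(-25 - 37*(-16))/(-16)) = -(-1)*(-25 + 592)/(40*16) = -(-1)*567/(40*16) = -¼*(-567/160) = 567/640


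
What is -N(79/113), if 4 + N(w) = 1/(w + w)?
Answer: 519/158 ≈ 3.2848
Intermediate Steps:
N(w) = -4 + 1/(2*w) (N(w) = -4 + 1/(w + w) = -4 + 1/(2*w))
-N(79/113) = -(-4 + 1/(2*((79/113)))) = -(-4 + 1/(2*((79*(1/113))))) = -(-4 + 1/(2*(79/113))) = -(-4 + (½)*(113/79)) = -(-4 + 113/158) = -1*(-519/158) = 519/158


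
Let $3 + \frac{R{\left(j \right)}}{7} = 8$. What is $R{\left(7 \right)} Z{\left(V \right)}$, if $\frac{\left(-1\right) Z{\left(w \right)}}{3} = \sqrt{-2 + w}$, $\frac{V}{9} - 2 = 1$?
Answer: $-525$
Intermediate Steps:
$V = 27$ ($V = 18 + 9 \cdot 1 = 18 + 9 = 27$)
$Z{\left(w \right)} = - 3 \sqrt{-2 + w}$
$R{\left(j \right)} = 35$ ($R{\left(j \right)} = -21 + 7 \cdot 8 = -21 + 56 = 35$)
$R{\left(7 \right)} Z{\left(V \right)} = 35 \left(- 3 \sqrt{-2 + 27}\right) = 35 \left(- 3 \sqrt{25}\right) = 35 \left(\left(-3\right) 5\right) = 35 \left(-15\right) = -525$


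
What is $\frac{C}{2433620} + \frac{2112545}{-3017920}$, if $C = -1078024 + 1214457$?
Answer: $- \frac{236469394177}{367223523520} \approx -0.64394$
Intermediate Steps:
$C = 136433$
$\frac{C}{2433620} + \frac{2112545}{-3017920} = \frac{136433}{2433620} + \frac{2112545}{-3017920} = 136433 \cdot \frac{1}{2433620} + 2112545 \left(- \frac{1}{3017920}\right) = \frac{136433}{2433620} - \frac{422509}{603584} = - \frac{236469394177}{367223523520}$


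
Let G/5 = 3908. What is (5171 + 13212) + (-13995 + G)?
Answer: 23928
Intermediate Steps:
G = 19540 (G = 5*3908 = 19540)
(5171 + 13212) + (-13995 + G) = (5171 + 13212) + (-13995 + 19540) = 18383 + 5545 = 23928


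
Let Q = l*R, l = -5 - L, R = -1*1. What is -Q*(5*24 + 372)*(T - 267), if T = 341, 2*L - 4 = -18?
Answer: 72816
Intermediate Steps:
L = -7 (L = 2 + (½)*(-18) = 2 - 9 = -7)
R = -1
l = 2 (l = -5 - 1*(-7) = -5 + 7 = 2)
Q = -2 (Q = 2*(-1) = -2)
-Q*(5*24 + 372)*(T - 267) = -(-2)*(5*24 + 372)*(341 - 267) = -(-2)*(120 + 372)*74 = -(-2)*492*74 = -(-2)*36408 = -1*(-72816) = 72816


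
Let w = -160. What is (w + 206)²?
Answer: 2116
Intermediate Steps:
(w + 206)² = (-160 + 206)² = 46² = 2116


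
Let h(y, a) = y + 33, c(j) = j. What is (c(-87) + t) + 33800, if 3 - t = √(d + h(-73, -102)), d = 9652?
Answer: 33716 - 6*√267 ≈ 33618.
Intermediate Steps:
h(y, a) = 33 + y
t = 3 - 6*√267 (t = 3 - √(9652 + (33 - 73)) = 3 - √(9652 - 40) = 3 - √9612 = 3 - 6*√267 ≈ -95.041)
(c(-87) + t) + 33800 = (-87 + (3 - 6*√267)) + 33800 = (-84 - 6*√267) + 33800 = 33716 - 6*√267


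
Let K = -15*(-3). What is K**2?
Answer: 2025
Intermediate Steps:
K = 45
K**2 = 45**2 = 2025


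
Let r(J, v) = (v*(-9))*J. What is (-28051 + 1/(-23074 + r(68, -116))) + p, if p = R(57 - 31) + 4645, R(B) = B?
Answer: -1120322839/47918 ≈ -23380.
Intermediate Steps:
p = 4671 (p = (57 - 31) + 4645 = 26 + 4645 = 4671)
r(J, v) = -9*J*v (r(J, v) = (-9*v)*J = -9*J*v)
(-28051 + 1/(-23074 + r(68, -116))) + p = (-28051 + 1/(-23074 - 9*68*(-116))) + 4671 = (-28051 + 1/(-23074 + 70992)) + 4671 = (-28051 + 1/47918) + 4671 = -1344147817/47918 + 4671 = -1120322839/47918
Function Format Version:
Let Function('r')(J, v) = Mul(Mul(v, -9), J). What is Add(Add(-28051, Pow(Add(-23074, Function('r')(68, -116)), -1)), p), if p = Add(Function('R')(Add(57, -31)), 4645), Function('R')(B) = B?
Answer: Rational(-1120322839, 47918) ≈ -23380.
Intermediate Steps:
p = 4671 (p = Add(Add(57, -31), 4645) = Add(26, 4645) = 4671)
Function('r')(J, v) = Mul(-9, J, v) (Function('r')(J, v) = Mul(Mul(-9, v), J) = Mul(-9, J, v))
Add(Add(-28051, Pow(Add(-23074, Function('r')(68, -116)), -1)), p) = Add(Add(-28051, Pow(Add(-23074, Mul(-9, 68, -116)), -1)), 4671) = Add(Add(-28051, Pow(Add(-23074, 70992), -1)), 4671) = Add(Add(-28051, Pow(47918, -1)), 4671) = Add(Add(-28051, Rational(1, 47918)), 4671) = Add(Rational(-1344147817, 47918), 4671) = Rational(-1120322839, 47918)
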